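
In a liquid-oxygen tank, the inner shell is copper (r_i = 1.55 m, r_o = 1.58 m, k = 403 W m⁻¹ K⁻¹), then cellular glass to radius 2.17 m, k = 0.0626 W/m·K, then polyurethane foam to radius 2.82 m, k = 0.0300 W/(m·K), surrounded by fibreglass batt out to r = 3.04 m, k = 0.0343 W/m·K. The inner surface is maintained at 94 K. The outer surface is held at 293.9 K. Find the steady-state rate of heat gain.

Q = 357 W

Series thermal resistances, inner to outer:
  R_copper = (1/1.55 − 1/1.58)/(4πk) = 0.01225/(4π·403) = 2.419×10^-6 K/W
  R_cellular glass = (1/1.58 − 1/2.17)/(4πk) = 0.1721/(4π·0.0626) = 0.2188 K/W
  R_polyurethane foam = (1/2.17 − 1/2.82)/(4πk) = 0.1062/(4π·0.0300) = 0.2818 K/W
  R_fibreglass batt = (1/2.82 − 1/3.04)/(4πk) = 0.02566/(4π·0.0343) = 0.05954 K/W
ΣR = 2.419×10^-6 + 0.2188 + 0.2818 + 0.05954 = 0.5601 K/W
Q = ΔT/ΣR = (94 K − 293.9 K)/0.5601 = -357 W
(Negative Q ⇒ heat flows inward; heat gain = 357 W.)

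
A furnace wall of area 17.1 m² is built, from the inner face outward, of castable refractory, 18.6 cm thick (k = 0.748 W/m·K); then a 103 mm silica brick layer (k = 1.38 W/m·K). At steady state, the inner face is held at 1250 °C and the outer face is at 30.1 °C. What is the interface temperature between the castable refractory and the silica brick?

Treat each layer as a resistance in series:
  R_castable refractory = L/(kA) = 0.186/(0.748·17.1) = 0.01454 K/W
  R_silica brick = L/(kA) = 0.103/(1.38·17.1) = 0.004365 K/W
ΣR = 0.01454 + 0.004365 = 0.01891 K/W
Q = ΔT/ΣR = (1250 °C − 30.1 °C)/0.01891 = 64510 W
From the inner boundary to the castable refractory/silica brick interface, ΣR_partial = 0.01454 K/W.
T_interface = T_in − Q·ΣR_partial = 1250 °C − (64510)(0.01454) = 312 °C

T = 312 °C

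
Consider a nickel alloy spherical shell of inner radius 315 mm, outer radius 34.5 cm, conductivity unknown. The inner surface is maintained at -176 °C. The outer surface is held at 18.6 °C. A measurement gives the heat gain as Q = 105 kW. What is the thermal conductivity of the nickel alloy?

ΣR = ΔT/Q = |-176 − 18.6|/1.05×10^5 = 0.001853 K/W
(1/r₁−1/r₂)/(4πk) = 0.001853 ⇒ k = 0.2761/(4π·0.001853) = 11.9 W/m·K

k = 11.9 W/m·K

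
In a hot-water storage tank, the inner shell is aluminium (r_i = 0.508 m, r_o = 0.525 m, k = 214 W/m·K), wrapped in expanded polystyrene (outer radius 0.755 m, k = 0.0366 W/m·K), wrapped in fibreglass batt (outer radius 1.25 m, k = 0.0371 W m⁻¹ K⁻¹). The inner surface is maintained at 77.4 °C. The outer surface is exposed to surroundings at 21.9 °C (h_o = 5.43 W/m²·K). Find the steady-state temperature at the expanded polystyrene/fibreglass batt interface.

Resistance network (inner→outer):
  R_aluminium = (1/0.508 − 1/0.525)/(4πk) = 0.06374/(4π·214) = 2.370×10^-5 K/W
  R_expanded polystyrene = (1/0.525 − 1/0.755)/(4πk) = 0.5803/(4π·0.0366) = 1.262 K/W
  R_fibreglass batt = (1/0.755 − 1/1.25)/(4πk) = 0.5245/(4π·0.0371) = 1.125 K/W
  R_conv,out = 1/(4πr²h) = 1/(4π·1.25²·5.43) = 0.009379 K/W
ΣR = 2.370×10^-5 + 1.262 + 1.125 + 0.009379 = 2.396 K/W
Q = ΔT/ΣR = (77.4 °C − 21.9 °C)/2.396 = 23.16 W
From the inner boundary to the expanded polystyrene/fibreglass batt interface, ΣR_partial = 1.262 K/W.
T_interface = T_in − Q·ΣR_partial = 77.4 °C − (23.16)(1.262) = 48.2 °C

T = 48.2 °C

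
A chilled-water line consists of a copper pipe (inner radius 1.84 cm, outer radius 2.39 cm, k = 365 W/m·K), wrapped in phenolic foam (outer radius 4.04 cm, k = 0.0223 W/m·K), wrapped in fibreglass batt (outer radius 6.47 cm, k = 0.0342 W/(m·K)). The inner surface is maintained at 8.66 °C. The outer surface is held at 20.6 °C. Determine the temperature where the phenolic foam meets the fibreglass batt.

T = 16.2 °C

Series thermal resistances, inner to outer:
  R'_copper = ln(0.0239/0.0184)/(2πk) = 0.2615/(2π·365) = 1.140×10^-4 m·K/W
  R'_phenolic foam = ln(0.0404/0.0239)/(2πk) = 0.5250/(2π·0.0223) = 3.747 m·K/W
  R'_fibreglass batt = ln(0.0647/0.0404)/(2πk) = 0.4709/(2π·0.0342) = 2.192 m·K/W
ΣR = 1.140×10^-4 + 3.747 + 2.192 = 5.939 m·K/W
Q' = ΔT/ΣR = (8.66 °C − 20.6 °C)/5.939 = -2.010 W/m
From the inner boundary to the phenolic foam/fibreglass batt interface, ΣR_partial = 3.747 m·K/W.
T_interface = T_in − Q'·ΣR_partial = 8.66 °C − (-2.010)(3.747) = 16.2 °C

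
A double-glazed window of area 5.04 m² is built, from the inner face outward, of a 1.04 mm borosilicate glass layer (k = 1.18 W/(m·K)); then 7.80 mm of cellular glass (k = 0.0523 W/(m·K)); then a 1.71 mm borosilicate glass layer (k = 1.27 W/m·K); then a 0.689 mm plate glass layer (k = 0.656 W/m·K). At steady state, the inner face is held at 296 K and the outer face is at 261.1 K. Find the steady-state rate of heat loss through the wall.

Q = 1150 W

Treat each layer as a resistance in series:
  R_borosilicate glass = L/(kA) = 0.00104/(1.18·5.04) = 1.749×10^-4 K/W
  R_cellular glass = L/(kA) = 0.00780/(0.0523·5.04) = 0.02959 K/W
  R_borosilicate glass = L/(kA) = 0.00171/(1.27·5.04) = 2.672×10^-4 K/W
  R_plate glass = L/(kA) = 6.89×10^-4/(0.656·5.04) = 2.084×10^-4 K/W
ΣR = 1.749×10^-4 + 0.02959 + 2.672×10^-4 + 2.084×10^-4 = 0.03024 K/W
Q = ΔT/ΣR = (296 K − 261.1 K)/0.03024 = 1150 W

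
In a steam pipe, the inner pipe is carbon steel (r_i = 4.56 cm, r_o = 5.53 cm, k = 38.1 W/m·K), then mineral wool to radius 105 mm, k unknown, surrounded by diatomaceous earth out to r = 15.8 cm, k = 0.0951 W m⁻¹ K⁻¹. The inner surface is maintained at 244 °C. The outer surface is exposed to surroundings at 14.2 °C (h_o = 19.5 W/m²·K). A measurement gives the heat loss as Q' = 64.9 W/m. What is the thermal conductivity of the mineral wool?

ΣR = ΔT/Q' = |244 − 14.2|/64.9 = 3.541 m·K/W
Known resistances:
  R'_carbon steel = ln(0.0553/0.0456)/(2πk) = 0.1929/(2π·38.1) = 8.057×10^-4 m·K/W
  R'_diatomaceous earth = ln(0.158/0.105)/(2πk) = 0.4086/(2π·0.0951) = 0.6839 m·K/W
  R'_conv,out = 1/(2πr h) = 1/(2π·0.158·19.5) = 0.05166 m·K/W
R_mineral wool = ΣR − ΣR_known = 3.541 − 0.7364 = 2.805 m·K/W
ln(r₂/r₁)/(2πk) = 2.805 ⇒ k = 0.6412/(2π·2.805) = 0.0364 W/m·K

k = 0.0364 W/m·K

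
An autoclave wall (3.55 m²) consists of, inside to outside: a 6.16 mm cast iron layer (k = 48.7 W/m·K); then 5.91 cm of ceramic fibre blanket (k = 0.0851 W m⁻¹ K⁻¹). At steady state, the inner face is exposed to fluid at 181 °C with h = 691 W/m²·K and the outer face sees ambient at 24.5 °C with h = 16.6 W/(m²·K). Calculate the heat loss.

Series thermal resistances, inner to outer:
  R_conv,in = 1/(hA) = 1/(691·3.55) = 4.077×10^-4 K/W
  R_cast iron = L/(kA) = 0.00616/(48.7·3.55) = 3.563×10^-5 K/W
  R_ceramic fibre blanket = L/(kA) = 0.0591/(0.0851·3.55) = 0.1956 K/W
  R_conv,out = 1/(hA) = 1/(16.6·3.55) = 0.01697 K/W
ΣR = 4.077×10^-4 + 3.563×10^-5 + 0.1956 + 0.01697 = 0.2130 K/W
Q = ΔT/ΣR = (181 °C − 24.5 °C)/0.2130 = 735 W

Q = 735 W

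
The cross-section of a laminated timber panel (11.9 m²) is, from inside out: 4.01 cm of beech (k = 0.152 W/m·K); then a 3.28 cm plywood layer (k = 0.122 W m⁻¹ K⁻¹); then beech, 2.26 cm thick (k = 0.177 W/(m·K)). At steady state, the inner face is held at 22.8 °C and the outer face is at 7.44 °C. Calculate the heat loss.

Series thermal resistances, inner to outer:
  R_beech = L/(kA) = 0.0401/(0.152·11.9) = 0.02217 K/W
  R_plywood = L/(kA) = 0.0328/(0.122·11.9) = 0.02259 K/W
  R_beech = L/(kA) = 0.0226/(0.177·11.9) = 0.01073 K/W
ΣR = 0.02217 + 0.02259 + 0.01073 = 0.05549 K/W
Q = ΔT/ΣR = (22.8 °C − 7.44 °C)/0.05549 = 277 W

Q = 277 W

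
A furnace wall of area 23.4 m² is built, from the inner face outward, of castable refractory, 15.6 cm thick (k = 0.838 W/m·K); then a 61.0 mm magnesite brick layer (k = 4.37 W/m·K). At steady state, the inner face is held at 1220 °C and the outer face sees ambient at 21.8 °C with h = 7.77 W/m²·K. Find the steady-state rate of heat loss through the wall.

Resistance network (inner→outer):
  R_castable refractory = L/(kA) = 0.156/(0.838·23.4) = 0.007955 K/W
  R_magnesite brick = L/(kA) = 0.0610/(4.37·23.4) = 5.965×10^-4 K/W
  R_conv,out = 1/(hA) = 1/(7.77·23.4) = 0.005500 K/W
ΣR = 0.007955 + 5.965×10^-4 + 0.005500 = 0.01405 K/W
Q = ΔT/ΣR = (1220 °C − 21.8 °C)/0.01405 = 85300 W

Q = 85.3 kW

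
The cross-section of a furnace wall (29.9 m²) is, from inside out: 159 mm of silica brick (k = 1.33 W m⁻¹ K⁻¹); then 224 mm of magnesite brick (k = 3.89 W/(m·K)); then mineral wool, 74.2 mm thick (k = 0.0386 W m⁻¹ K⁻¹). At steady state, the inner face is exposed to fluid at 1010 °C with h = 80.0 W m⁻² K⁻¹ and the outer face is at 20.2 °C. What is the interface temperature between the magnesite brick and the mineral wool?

T = 921 °C

Resistance network (inner→outer):
  R_conv,in = 1/(hA) = 1/(80.0·29.9) = 4.181×10^-4 K/W
  R_silica brick = L/(kA) = 0.159/(1.33·29.9) = 0.003998 K/W
  R_magnesite brick = L/(kA) = 0.224/(3.89·29.9) = 0.001926 K/W
  R_mineral wool = L/(kA) = 0.0742/(0.0386·29.9) = 0.06429 K/W
ΣR = 4.181×10^-4 + 0.003998 + 0.001926 + 0.06429 = 0.07063 K/W
Q = ΔT/ΣR = (1010 °C − 20.2 °C)/0.07063 = 14010 W
From the inner boundary to the magnesite brick/mineral wool interface, ΣR_partial = 0.006342 K/W.
T_interface = T_in − Q·ΣR_partial = 1010 °C − (14010)(0.006342) = 921 °C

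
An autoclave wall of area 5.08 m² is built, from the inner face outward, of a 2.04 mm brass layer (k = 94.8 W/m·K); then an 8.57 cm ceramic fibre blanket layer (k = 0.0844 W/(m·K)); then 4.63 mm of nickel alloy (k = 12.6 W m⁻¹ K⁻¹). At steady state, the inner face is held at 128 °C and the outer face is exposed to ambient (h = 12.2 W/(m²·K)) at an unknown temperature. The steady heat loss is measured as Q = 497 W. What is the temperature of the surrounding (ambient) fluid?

Sum the resistances:
  R_brass = L/(kA) = 0.00204/(94.8·5.08) = 4.236×10^-6 K/W
  R_ceramic fibre blanket = L/(kA) = 0.0857/(0.0844·5.08) = 0.1999 K/W
  R_nickel alloy = L/(kA) = 0.00463/(12.6·5.08) = 7.233×10^-5 K/W
  R_conv,out = 1/(hA) = 1/(12.2·5.08) = 0.01614 K/W
ΣR = 0.2161 K/W
ΔT = Q·ΣR = 497 × 0.2161 = 107.4 K
Heat flows outward, so T_out = T_in − ΔT = 128 − 107.4 = 20.6 °C

T_out = 20.6 °C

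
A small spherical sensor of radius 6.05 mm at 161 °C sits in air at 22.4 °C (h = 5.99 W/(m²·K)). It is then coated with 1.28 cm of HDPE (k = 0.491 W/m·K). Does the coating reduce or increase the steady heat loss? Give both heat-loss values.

increases: 0.382 → 2.49 W

Critical radius for a sphere: r_cr = 2k/h = 0.164 m = 16.4 cm.
Outer radius after coating: r₂ = 0.00605 + 0.0128 = 0.01885 m.
Since r₁ < r_cr and r₂ ≤ r_cr, the coating moves toward the maximum at r_cr — heat loss rises.
Bare: R = 1/(4πr₁²h) = 363.0 K/W; Q = 138.6/363.0 = 0.382 W.
Coated: R = R_cond + R_conv = 55.58 K/W; Q = 138.6/55.58 = 2.49 W.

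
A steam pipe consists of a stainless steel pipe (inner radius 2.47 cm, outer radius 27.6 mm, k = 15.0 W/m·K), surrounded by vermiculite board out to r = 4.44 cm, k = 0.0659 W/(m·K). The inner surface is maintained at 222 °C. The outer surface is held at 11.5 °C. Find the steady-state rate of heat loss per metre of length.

Series thermal resistances, inner to outer:
  R'_stainless steel = ln(0.0276/0.0247)/(2πk) = 0.1110/(2π·15.0) = 0.001178 m·K/W
  R'_vermiculite board = ln(0.0444/0.0276)/(2πk) = 0.4754/(2π·0.0659) = 1.148 m·K/W
ΣR = 0.001178 + 1.148 = 1.149 m·K/W
Q' = ΔT/ΣR = (222 °C − 11.5 °C)/1.149 = 183 W/m

Q' = 183 W/m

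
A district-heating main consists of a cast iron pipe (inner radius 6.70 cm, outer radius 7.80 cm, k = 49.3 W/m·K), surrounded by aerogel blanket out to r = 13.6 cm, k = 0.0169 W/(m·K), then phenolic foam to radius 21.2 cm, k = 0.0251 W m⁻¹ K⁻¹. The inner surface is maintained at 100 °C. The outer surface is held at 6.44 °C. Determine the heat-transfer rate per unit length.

Q' = 11.6 W/m

Resistance network (inner→outer):
  R'_cast iron = ln(0.0780/0.0670)/(2πk) = 0.1520/(2π·49.3) = 4.908×10^-4 m·K/W
  R'_aerogel blanket = ln(0.136/0.0780)/(2πk) = 0.5559/(2π·0.0169) = 5.236 m·K/W
  R'_phenolic foam = ln(0.212/0.136)/(2πk) = 0.4439/(2π·0.0251) = 2.815 m·K/W
ΣR = 4.908×10^-4 + 5.236 + 2.815 = 8.051 m·K/W
Q' = ΔT/ΣR = (100 °C − 6.44 °C)/8.051 = 11.6 W/m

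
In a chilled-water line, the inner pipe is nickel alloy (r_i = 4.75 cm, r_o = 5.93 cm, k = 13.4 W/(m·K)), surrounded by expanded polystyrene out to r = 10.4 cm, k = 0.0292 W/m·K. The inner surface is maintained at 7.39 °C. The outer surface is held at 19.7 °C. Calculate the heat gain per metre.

Resistance network (inner→outer):
  R'_nickel alloy = ln(0.0593/0.0475)/(2πk) = 0.2219/(2π·13.4) = 0.002635 m·K/W
  R'_expanded polystyrene = ln(0.104/0.0593)/(2πk) = 0.5618/(2π·0.0292) = 3.062 m·K/W
ΣR = 0.002635 + 3.062 = 3.065 m·K/W
Q' = ΔT/ΣR = (7.39 °C − 19.7 °C)/3.065 = -4.02 W/m
(Negative Q' ⇒ heat flows inward; heat gain = 4.02 W/m.)

Q' = 4.02 W/m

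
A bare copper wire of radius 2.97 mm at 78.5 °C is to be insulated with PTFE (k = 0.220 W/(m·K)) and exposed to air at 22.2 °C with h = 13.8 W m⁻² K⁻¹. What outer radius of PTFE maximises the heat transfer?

r_cr = 1.59 cm

For a cylinder, r_cr = k_ins/h = 0.220/13.8 = 0.0159 m = 1.59 cm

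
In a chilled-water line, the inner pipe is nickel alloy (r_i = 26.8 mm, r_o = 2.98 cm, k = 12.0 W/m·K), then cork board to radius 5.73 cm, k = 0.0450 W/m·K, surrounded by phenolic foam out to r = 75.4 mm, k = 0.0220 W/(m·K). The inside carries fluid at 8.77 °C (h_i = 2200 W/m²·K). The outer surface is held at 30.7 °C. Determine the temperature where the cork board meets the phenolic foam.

Series thermal resistances, inner to outer:
  R'_conv,in = 1/(2πr h) = 1/(2π·0.0268·2200) = 0.002699 m·K/W
  R'_nickel alloy = ln(0.0298/0.0268)/(2πk) = 0.1061/(2π·12.0) = 0.001407 m·K/W
  R'_cork board = ln(0.0573/0.0298)/(2πk) = 0.6538/(2π·0.0450) = 2.312 m·K/W
  R'_phenolic foam = ln(0.0754/0.0573)/(2πk) = 0.2745/(2π·0.0220) = 1.986 m·K/W
ΣR = 0.002699 + 0.001407 + 2.312 + 1.986 = 4.302 m·K/W
Q' = ΔT/ΣR = (8.77 °C − 30.7 °C)/4.302 = -5.098 W/m
From the inner boundary to the cork board/phenolic foam interface, ΣR_partial = 2.316 m·K/W.
T_interface = T_in − Q'·ΣR_partial = 8.77 °C − (-5.098)(2.316) = 20.6 °C

T = 20.6 °C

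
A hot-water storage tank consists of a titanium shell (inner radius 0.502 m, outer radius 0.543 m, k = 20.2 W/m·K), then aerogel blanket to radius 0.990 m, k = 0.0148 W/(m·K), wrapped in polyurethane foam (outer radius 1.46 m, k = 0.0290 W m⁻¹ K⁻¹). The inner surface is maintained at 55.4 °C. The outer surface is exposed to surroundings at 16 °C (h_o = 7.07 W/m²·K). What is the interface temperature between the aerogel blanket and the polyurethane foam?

Resistance network (inner→outer):
  R_titanium = (1/0.502 − 1/0.543)/(4πk) = 0.1504/(4π·20.2) = 5.925×10^-4 K/W
  R_aerogel blanket = (1/0.543 − 1/0.990)/(4πk) = 0.8315/(4π·0.0148) = 4.471 K/W
  R_polyurethane foam = (1/0.990 − 1/1.46)/(4πk) = 0.3252/(4π·0.0290) = 0.8923 K/W
  R_conv,out = 1/(4πr²h) = 1/(4π·1.46²·7.07) = 0.005280 K/W
ΣR = 5.925×10^-4 + 4.471 + 0.8923 + 0.005280 = 5.369 K/W
Q = ΔT/ΣR = (55.4 °C − 16 °C)/5.369 = 7.338 W
From the inner boundary to the aerogel blanket/polyurethane foam interface, ΣR_partial = 4.472 K/W.
T_interface = T_in − Q·ΣR_partial = 55.4 °C − (7.338)(4.472) = 22.6 °C

T = 22.6 °C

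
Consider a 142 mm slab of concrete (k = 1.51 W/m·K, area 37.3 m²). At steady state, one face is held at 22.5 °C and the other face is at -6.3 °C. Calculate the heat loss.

Q = 11.4 kW

Q = kA·ΔT/L = 1.51 × 37.3 × |22.5 °C − -6.3 °C| / 0.142 = 11400 W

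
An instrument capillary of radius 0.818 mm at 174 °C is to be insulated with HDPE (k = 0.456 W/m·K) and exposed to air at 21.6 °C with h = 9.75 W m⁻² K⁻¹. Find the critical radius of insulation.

For a cylinder, r_cr = k_ins/h = 0.456/9.75 = 0.0468 m = 4.68 cm

r_cr = 4.68 cm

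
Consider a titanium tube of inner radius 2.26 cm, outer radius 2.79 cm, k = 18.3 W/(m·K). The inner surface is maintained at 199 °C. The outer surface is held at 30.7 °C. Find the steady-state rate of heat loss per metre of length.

Q' = 91.9 kW/m

Q' = 2πk·ΔT/ln(r₂/r₁) = 2π × 18.3 × 168.3 / ln(0.0279/0.0226) = 91900 W/m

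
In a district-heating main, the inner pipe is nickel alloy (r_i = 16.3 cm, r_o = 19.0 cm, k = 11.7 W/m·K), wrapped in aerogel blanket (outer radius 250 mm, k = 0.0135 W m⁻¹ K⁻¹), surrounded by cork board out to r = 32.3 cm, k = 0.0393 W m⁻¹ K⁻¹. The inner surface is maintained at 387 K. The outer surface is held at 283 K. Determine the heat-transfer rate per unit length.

Resistance network (inner→outer):
  R'_nickel alloy = ln(0.190/0.163)/(2πk) = 0.1533/(2π·11.7) = 0.002085 m·K/W
  R'_aerogel blanket = ln(0.250/0.190)/(2πk) = 0.2744/(2π·0.0135) = 3.235 m·K/W
  R'_cork board = ln(0.323/0.250)/(2πk) = 0.2562/(2π·0.0393) = 1.038 m·K/W
ΣR = 0.002085 + 3.235 + 1.038 = 4.275 m·K/W
Q' = ΔT/ΣR = (387 K − 283 K)/4.275 = 24.3 W/m

Q' = 24.3 W/m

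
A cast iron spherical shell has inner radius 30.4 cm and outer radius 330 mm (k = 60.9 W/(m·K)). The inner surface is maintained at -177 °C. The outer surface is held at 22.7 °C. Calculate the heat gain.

Q = 590 kW

Q = 4πk·ΔT/(1/r₁ − 1/r₂) = 4π × 60.9 × 199.7 / (1/0.304 − 1/0.330) = 5.90×10^5 W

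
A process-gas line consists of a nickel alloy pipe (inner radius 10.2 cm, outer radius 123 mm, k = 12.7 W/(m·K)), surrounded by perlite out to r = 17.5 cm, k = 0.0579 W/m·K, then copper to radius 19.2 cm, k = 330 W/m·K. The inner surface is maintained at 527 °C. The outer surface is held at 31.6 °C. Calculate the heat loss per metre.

Resistance network (inner→outer):
  R'_nickel alloy = ln(0.123/0.102)/(2πk) = 0.1872/(2π·12.7) = 0.002346 m·K/W
  R'_perlite = ln(0.175/0.123)/(2πk) = 0.3526/(2π·0.0579) = 0.9692 m·K/W
  R'_copper = ln(0.192/0.175)/(2πk) = 0.09271/(2π·330) = 4.471×10^-5 m·K/W
ΣR = 0.002346 + 0.9692 + 4.471×10^-5 = 0.9716 m·K/W
Q' = ΔT/ΣR = (527 °C − 31.6 °C)/0.9716 = 510 W/m

Q' = 510 W/m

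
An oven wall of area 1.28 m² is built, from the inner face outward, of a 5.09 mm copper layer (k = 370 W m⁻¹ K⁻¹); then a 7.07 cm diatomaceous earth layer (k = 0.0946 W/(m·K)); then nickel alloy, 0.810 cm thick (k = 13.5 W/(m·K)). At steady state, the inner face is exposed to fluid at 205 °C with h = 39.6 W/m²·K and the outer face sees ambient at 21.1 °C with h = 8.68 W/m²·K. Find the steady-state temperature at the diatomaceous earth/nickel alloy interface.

T = 45.1 °C

Resistance network (inner→outer):
  R_conv,in = 1/(hA) = 1/(39.6·1.28) = 0.01973 K/W
  R_copper = L/(kA) = 0.00509/(370·1.28) = 1.075×10^-5 K/W
  R_diatomaceous earth = L/(kA) = 0.0707/(0.0946·1.28) = 0.5839 K/W
  R_nickel alloy = L/(kA) = 0.00810/(13.5·1.28) = 4.687×10^-4 K/W
  R_conv,out = 1/(hA) = 1/(8.68·1.28) = 0.09001 K/W
ΣR = 0.01973 + 1.075×10^-5 + 0.5839 + 4.687×10^-4 + 0.09001 = 0.6941 K/W
Q = ΔT/ΣR = (205 °C − 21.1 °C)/0.6941 = 264.9 W
From the inner boundary to the diatomaceous earth/nickel alloy interface, ΣR_partial = 0.6036 K/W.
T_interface = T_in − Q·ΣR_partial = 205 °C − (264.9)(0.6036) = 45.1 °C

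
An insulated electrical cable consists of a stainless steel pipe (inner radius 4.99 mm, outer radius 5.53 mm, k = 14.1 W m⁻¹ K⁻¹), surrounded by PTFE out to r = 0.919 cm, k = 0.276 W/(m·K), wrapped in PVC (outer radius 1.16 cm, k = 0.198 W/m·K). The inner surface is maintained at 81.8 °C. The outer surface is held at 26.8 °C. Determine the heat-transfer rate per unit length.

Series thermal resistances, inner to outer:
  R'_stainless steel = ln(0.00553/0.00499)/(2πk) = 0.1028/(2π·14.1) = 0.001160 m·K/W
  R'_PTFE = ln(0.00919/0.00553)/(2πk) = 0.5079/(2π·0.276) = 0.2929 m·K/W
  R'_PVC = ln(0.0116/0.00919)/(2πk) = 0.2329/(2π·0.198) = 0.1872 m·K/W
ΣR = 0.001160 + 0.2929 + 0.1872 = 0.4813 m·K/W
Q' = ΔT/ΣR = (81.8 °C − 26.8 °C)/0.4813 = 114 W/m

Q' = 114 W/m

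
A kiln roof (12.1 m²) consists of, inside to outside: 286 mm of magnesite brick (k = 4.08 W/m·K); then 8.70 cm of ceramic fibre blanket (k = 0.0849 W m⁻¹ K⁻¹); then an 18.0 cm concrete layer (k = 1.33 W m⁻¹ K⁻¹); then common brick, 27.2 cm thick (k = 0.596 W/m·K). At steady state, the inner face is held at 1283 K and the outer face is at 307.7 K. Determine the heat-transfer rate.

Treat each layer as a resistance in series:
  R_magnesite brick = L/(kA) = 0.286/(4.08·12.1) = 0.005793 K/W
  R_ceramic fibre blanket = L/(kA) = 0.0870/(0.0849·12.1) = 0.08469 K/W
  R_concrete = L/(kA) = 0.180/(1.33·12.1) = 0.01118 K/W
  R_common brick = L/(kA) = 0.272/(0.596·12.1) = 0.03772 K/W
ΣR = 0.005793 + 0.08469 + 0.01118 + 0.03772 = 0.1394 K/W
Q = ΔT/ΣR = (1283 K − 307.7 K)/0.1394 = 7000 W

Q = 7.00 kW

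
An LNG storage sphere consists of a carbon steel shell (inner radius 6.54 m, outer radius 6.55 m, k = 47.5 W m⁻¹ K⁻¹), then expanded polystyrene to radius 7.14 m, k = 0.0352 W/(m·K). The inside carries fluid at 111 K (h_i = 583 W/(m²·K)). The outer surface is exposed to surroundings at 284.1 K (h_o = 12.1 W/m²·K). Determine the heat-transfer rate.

Q = 6040 W

Series thermal resistances, inner to outer:
  R_conv,in = 1/(4πr²h) = 1/(4π·6.54²·583) = 3.191×10^-6 K/W
  R_carbon steel = (1/6.54 − 1/6.55)/(4πk) = 2.334×10^-4/(4π·47.5) = 3.911×10^-7 K/W
  R_expanded polystyrene = (1/6.55 − 1/7.14)/(4πk) = 0.01262/(4π·0.0352) = 0.02852 K/W
  R_conv,out = 1/(4πr²h) = 1/(4π·7.14²·12.1) = 1.290×10^-4 K/W
ΣR = 3.191×10^-6 + 3.911×10^-7 + 0.02852 + 1.290×10^-4 = 0.02865 K/W
Q = ΔT/ΣR = (111 K − 284.1 K)/0.02865 = -6040 W
(Negative Q ⇒ heat flows inward; heat gain = 6040 W.)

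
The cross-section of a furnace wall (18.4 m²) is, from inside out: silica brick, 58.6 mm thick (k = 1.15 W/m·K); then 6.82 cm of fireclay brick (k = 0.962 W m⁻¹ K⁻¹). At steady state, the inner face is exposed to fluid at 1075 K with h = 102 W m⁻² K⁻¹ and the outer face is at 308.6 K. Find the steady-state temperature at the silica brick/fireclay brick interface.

T = 721 K

Resistance network (inner→outer):
  R_conv,in = 1/(hA) = 1/(102·18.4) = 5.328×10^-4 K/W
  R_silica brick = L/(kA) = 0.0586/(1.15·18.4) = 0.002769 K/W
  R_fireclay brick = L/(kA) = 0.0682/(0.962·18.4) = 0.003853 K/W
ΣR = 5.328×10^-4 + 0.002769 + 0.003853 = 0.007155 K/W
Q = ΔT/ΣR = (1075 K − 308.6 K)/0.007155 = 1.071×10^5 W
From the inner boundary to the silica brick/fireclay brick interface, ΣR_partial = 0.003302 K/W.
T_interface = T_in − Q·ΣR_partial = 1075 K − (1.071×10^5)(0.003302) = 721 K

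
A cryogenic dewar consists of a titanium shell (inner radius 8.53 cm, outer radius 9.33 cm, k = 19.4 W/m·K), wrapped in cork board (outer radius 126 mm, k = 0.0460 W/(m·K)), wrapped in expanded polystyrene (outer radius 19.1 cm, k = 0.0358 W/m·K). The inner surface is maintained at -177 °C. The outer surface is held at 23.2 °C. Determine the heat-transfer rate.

Q = 18.5 W

Series thermal resistances, inner to outer:
  R_titanium = (1/0.0853 − 1/0.0933)/(4πk) = 1.005/(4π·19.4) = 0.004123 K/W
  R_cork board = (1/0.0933 − 1/0.126)/(4πk) = 2.782/(4π·0.0460) = 4.812 K/W
  R_expanded polystyrene = (1/0.126 − 1/0.191)/(4πk) = 2.701/(4π·0.0358) = 6.004 K/W
ΣR = 0.004123 + 4.812 + 6.004 = 10.82 K/W
Q = ΔT/ΣR = (-177 °C − 23.2 °C)/10.82 = -18.5 W
(Negative Q ⇒ heat flows inward; heat gain = 18.5 W.)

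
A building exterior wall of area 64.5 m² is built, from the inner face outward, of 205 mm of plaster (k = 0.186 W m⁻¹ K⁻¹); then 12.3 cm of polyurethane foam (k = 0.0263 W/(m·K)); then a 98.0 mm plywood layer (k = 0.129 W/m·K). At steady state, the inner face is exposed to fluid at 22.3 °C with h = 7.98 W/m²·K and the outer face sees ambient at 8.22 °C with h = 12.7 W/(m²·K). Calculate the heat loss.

Q = 135 W

Resistance network (inner→outer):
  R_conv,in = 1/(hA) = 1/(7.98·64.5) = 0.001943 K/W
  R_plaster = L/(kA) = 0.205/(0.186·64.5) = 0.01709 K/W
  R_polyurethane foam = L/(kA) = 0.123/(0.0263·64.5) = 0.07251 K/W
  R_plywood = L/(kA) = 0.0980/(0.129·64.5) = 0.01178 K/W
  R_conv,out = 1/(hA) = 1/(12.7·64.5) = 0.001221 K/W
ΣR = 0.001943 + 0.01709 + 0.07251 + 0.01178 + 0.001221 = 0.1045 K/W
Q = ΔT/ΣR = (22.3 °C − 8.22 °C)/0.1045 = 135 W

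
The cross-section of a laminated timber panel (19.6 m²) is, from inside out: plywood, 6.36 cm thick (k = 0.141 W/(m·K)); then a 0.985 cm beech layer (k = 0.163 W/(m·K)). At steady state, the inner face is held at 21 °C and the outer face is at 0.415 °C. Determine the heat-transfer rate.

Q = 789 W

Treat each layer as a resistance in series:
  R_plywood = L/(kA) = 0.0636/(0.141·19.6) = 0.02301 K/W
  R_beech = L/(kA) = 0.00985/(0.163·19.6) = 0.003083 K/W
ΣR = 0.02301 + 0.003083 = 0.02609 K/W
Q = ΔT/ΣR = (21 °C − 0.415 °C)/0.02609 = 789 W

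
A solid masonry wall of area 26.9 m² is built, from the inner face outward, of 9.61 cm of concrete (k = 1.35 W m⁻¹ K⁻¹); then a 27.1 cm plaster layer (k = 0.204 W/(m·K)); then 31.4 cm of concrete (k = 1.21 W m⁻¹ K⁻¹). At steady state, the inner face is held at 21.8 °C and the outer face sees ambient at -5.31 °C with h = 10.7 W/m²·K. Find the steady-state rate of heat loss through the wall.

Treat each layer as a resistance in series:
  R_concrete = L/(kA) = 0.0961/(1.35·26.9) = 0.002646 K/W
  R_plaster = L/(kA) = 0.271/(0.204·26.9) = 0.04938 K/W
  R_concrete = L/(kA) = 0.314/(1.21·26.9) = 0.009647 K/W
  R_conv,out = 1/(hA) = 1/(10.7·26.9) = 0.003474 K/W
ΣR = 0.002646 + 0.04938 + 0.009647 + 0.003474 = 0.06515 K/W
Q = ΔT/ΣR = (21.8 °C − -5.31 °C)/0.06515 = 416 W

Q = 416 W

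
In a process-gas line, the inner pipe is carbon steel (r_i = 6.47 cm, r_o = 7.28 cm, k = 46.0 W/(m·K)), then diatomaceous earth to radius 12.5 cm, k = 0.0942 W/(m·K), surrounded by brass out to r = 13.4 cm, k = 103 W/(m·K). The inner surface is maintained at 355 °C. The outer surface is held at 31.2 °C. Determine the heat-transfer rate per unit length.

Q' = 354 W/m

Series thermal resistances, inner to outer:
  R'_carbon steel = ln(0.0728/0.0647)/(2πk) = 0.1180/(2π·46.0) = 4.081×10^-4 m·K/W
  R'_diatomaceous earth = ln(0.125/0.0728)/(2πk) = 0.5406/(2π·0.0942) = 0.9134 m·K/W
  R'_brass = ln(0.134/0.125)/(2πk) = 0.06953/(2π·103) = 1.074×10^-4 m·K/W
ΣR = 4.081×10^-4 + 0.9134 + 1.074×10^-4 = 0.9139 m·K/W
Q' = ΔT/ΣR = (355 °C − 31.2 °C)/0.9139 = 354 W/m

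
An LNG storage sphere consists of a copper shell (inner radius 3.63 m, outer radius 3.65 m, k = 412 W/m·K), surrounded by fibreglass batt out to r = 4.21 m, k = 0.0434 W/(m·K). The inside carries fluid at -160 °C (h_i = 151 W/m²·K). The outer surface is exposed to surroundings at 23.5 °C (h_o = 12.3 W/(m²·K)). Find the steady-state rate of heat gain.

Q = 2730 W

Resistance network (inner→outer):
  R_conv,in = 1/(4πr²h) = 1/(4π·3.63²·151) = 3.999×10^-5 K/W
  R_copper = (1/3.63 − 1/3.65)/(4πk) = 0.001509/(4π·412) = 2.916×10^-7 K/W
  R_fibreglass batt = (1/3.65 − 1/4.21)/(4πk) = 0.03644/(4π·0.0434) = 0.06682 K/W
  R_conv,out = 1/(4πr²h) = 1/(4π·4.21²·12.3) = 3.650×10^-4 K/W
ΣR = 3.999×10^-5 + 2.916×10^-7 + 0.06682 + 3.650×10^-4 = 0.06723 K/W
Q = ΔT/ΣR = (-160 °C − 23.5 °C)/0.06723 = -2730 W
(Negative Q ⇒ heat flows inward; heat gain = 2730 W.)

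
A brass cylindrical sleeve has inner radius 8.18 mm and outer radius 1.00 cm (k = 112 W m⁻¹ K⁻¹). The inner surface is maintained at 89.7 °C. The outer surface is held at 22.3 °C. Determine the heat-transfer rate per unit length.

Q' = 2.36×10^5 W/m

Q' = 2πk·ΔT/ln(r₂/r₁) = 2π × 112 × 67.4 / ln(0.0100/0.00818) = 2.36×10^5 W/m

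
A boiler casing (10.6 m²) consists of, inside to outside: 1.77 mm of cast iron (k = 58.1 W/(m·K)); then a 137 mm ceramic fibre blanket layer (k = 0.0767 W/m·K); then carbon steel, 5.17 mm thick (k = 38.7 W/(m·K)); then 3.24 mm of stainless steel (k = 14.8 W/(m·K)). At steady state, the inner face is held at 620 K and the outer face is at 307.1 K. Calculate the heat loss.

Resistance network (inner→outer):
  R_cast iron = L/(kA) = 0.00177/(58.1·10.6) = 2.874×10^-6 K/W
  R_ceramic fibre blanket = L/(kA) = 0.137/(0.0767·10.6) = 0.1685 K/W
  R_carbon steel = L/(kA) = 0.00517/(38.7·10.6) = 1.260×10^-5 K/W
  R_stainless steel = L/(kA) = 0.00324/(14.8·10.6) = 2.065×10^-5 K/W
ΣR = 2.874×10^-6 + 0.1685 + 1.260×10^-5 + 2.065×10^-5 = 0.1685 K/W
Q = ΔT/ΣR = (620 K − 307.1 K)/0.1685 = 1860 W

Q = 1860 W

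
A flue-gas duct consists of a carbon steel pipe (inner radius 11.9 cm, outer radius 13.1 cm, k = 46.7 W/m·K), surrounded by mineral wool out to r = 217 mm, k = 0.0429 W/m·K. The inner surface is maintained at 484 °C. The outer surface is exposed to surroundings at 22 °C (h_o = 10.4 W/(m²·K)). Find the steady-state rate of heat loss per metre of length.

Q' = 238 W/m

Series thermal resistances, inner to outer:
  R'_carbon steel = ln(0.131/0.119)/(2πk) = 0.09607/(2π·46.7) = 3.274×10^-4 m·K/W
  R'_mineral wool = ln(0.217/0.131)/(2πk) = 0.5047/(2π·0.0429) = 1.872 m·K/W
  R'_conv,out = 1/(2πr h) = 1/(2π·0.217·10.4) = 0.07052 m·K/W
ΣR = 3.274×10^-4 + 1.872 + 0.07052 = 1.943 m·K/W
Q' = ΔT/ΣR = (484 °C − 22 °C)/1.943 = 238 W/m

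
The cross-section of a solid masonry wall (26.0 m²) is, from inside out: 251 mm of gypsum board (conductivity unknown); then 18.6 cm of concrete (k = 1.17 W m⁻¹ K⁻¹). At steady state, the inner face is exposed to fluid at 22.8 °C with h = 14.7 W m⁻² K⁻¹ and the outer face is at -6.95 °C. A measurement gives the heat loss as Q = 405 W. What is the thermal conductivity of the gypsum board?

ΣR = ΔT/Q = |22.8 − -6.95|/405 = 0.07346 K/W
Known resistances:
  R_conv,in = 1/(hA) = 1/(14.7·26.0) = 0.002616 K/W
  R_concrete = L/(kA) = 0.186/(1.17·26.0) = 0.006114 K/W
R_gypsum board = ΣR − ΣR_known = 0.07346 − 0.008730 = 0.06473 K/W
L/(kA) = 0.06473 ⇒ k = 0.251/(0.06473·26.0) = 0.149 W/m·K

k = 0.149 W/m·K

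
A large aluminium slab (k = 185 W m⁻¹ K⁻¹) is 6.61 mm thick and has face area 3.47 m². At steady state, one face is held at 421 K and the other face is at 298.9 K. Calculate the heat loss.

Q = kA·ΔT/L = 185 × 3.47 × |421 K − 298.9 K| / 0.00661 = 1.19×10^7 W

Q = 1.19×10^7 W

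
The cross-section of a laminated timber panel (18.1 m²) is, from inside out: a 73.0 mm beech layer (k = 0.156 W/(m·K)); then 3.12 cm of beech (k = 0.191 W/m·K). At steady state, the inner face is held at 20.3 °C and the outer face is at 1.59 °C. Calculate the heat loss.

Q = 536 W

Resistance network (inner→outer):
  R_beech = L/(kA) = 0.0730/(0.156·18.1) = 0.02585 K/W
  R_beech = L/(kA) = 0.0312/(0.191·18.1) = 0.009025 K/W
ΣR = 0.02585 + 0.009025 = 0.03488 K/W
Q = ΔT/ΣR = (20.3 °C − 1.59 °C)/0.03488 = 536 W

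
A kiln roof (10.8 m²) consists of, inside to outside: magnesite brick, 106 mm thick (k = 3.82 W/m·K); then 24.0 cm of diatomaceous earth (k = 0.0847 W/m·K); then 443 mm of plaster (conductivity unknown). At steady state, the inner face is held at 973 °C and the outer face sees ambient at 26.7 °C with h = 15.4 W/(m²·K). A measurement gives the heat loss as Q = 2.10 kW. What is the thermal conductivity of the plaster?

ΣR = ΔT/Q = |973 − 26.7|/2100 = 0.4506 K/W
Known resistances:
  R_magnesite brick = L/(kA) = 0.106/(3.82·10.8) = 0.002569 K/W
  R_diatomaceous earth = L/(kA) = 0.240/(0.0847·10.8) = 0.2624 K/W
  R_conv,out = 1/(hA) = 1/(15.4·10.8) = 0.006013 K/W
R_plaster = ΣR − ΣR_known = 0.4506 − 0.2710 = 0.1796 K/W
L/(kA) = 0.1796 ⇒ k = 0.443/(0.1796·10.8) = 0.228 W/m·K

k = 0.228 W/m·K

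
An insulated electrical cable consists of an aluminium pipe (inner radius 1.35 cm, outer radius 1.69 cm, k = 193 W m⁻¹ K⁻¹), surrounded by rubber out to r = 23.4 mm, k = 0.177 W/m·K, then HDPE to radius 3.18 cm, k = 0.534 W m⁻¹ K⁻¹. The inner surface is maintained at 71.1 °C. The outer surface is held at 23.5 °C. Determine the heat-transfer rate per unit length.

Resistance network (inner→outer):
  R'_aluminium = ln(0.0169/0.0135)/(2πk) = 0.2246/(2π·193) = 1.852×10^-4 m·K/W
  R'_rubber = ln(0.0234/0.0169)/(2πk) = 0.3254/(2π·0.177) = 0.2926 m·K/W
  R'_HDPE = ln(0.0318/0.0234)/(2πk) = 0.3067/(2π·0.534) = 0.09142 m·K/W
ΣR = 1.852×10^-4 + 0.2926 + 0.09142 = 0.3842 m·K/W
Q' = ΔT/ΣR = (71.1 °C − 23.5 °C)/0.3842 = 124 W/m

Q' = 124 W/m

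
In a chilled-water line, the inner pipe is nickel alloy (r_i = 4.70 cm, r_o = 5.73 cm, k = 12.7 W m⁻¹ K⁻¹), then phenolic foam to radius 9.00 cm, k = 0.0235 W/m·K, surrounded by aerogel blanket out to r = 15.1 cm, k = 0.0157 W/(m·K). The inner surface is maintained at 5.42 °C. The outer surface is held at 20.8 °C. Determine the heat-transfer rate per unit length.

Series thermal resistances, inner to outer:
  R'_nickel alloy = ln(0.0573/0.0470)/(2πk) = 0.1982/(2π·12.7) = 0.002483 m·K/W
  R'_phenolic foam = ln(0.0900/0.0573)/(2πk) = 0.4515/(2π·0.0235) = 3.058 m·K/W
  R'_aerogel blanket = ln(0.151/0.0900)/(2πk) = 0.5175/(2π·0.0157) = 5.246 m·K/W
ΣR = 0.002483 + 3.058 + 5.246 = 8.306 m·K/W
Q' = ΔT/ΣR = (5.42 °C − 20.8 °C)/8.306 = -1.85 W/m
(Negative Q' ⇒ heat flows inward; heat gain = 1.85 W/m.)

Q' = 1.85 W/m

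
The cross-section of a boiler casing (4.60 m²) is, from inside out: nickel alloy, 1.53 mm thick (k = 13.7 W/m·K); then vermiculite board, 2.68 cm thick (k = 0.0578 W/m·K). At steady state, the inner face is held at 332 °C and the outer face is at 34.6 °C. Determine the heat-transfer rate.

Resistance network (inner→outer):
  R_nickel alloy = L/(kA) = 0.00153/(13.7·4.60) = 2.428×10^-5 K/W
  R_vermiculite board = L/(kA) = 0.0268/(0.0578·4.60) = 0.1008 K/W
ΣR = 2.428×10^-5 + 0.1008 = 0.1008 K/W
Q = ΔT/ΣR = (332 °C − 34.6 °C)/0.1008 = 2950 W

Q = 2950 W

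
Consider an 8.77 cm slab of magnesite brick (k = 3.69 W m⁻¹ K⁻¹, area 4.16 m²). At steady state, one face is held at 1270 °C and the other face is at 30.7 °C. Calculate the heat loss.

Q = 2.17×10^5 W

Q = kA·ΔT/L = 3.69 × 4.16 × |1270 °C − 30.7 °C| / 0.0877 = 2.17×10^5 W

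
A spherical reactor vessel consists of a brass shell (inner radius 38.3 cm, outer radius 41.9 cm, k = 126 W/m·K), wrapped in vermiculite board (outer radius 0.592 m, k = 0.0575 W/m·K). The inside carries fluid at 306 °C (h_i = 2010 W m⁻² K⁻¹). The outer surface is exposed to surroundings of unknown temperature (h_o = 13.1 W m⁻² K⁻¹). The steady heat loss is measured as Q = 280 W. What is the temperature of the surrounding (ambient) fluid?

T_out = 30.8 °C

Sum the resistances:
  R_conv,in = 1/(4πr²h) = 1/(4π·0.383²·2010) = 2.699×10^-4 K/W
  R_brass = (1/0.383 − 1/0.419)/(4πk) = 0.2243/(4π·126) = 1.417×10^-4 K/W
  R_vermiculite board = (1/0.419 − 1/0.592)/(4πk) = 0.6974/(4π·0.0575) = 0.9652 K/W
  R_conv,out = 1/(4πr²h) = 1/(4π·0.592²·13.1) = 0.01733 K/W
ΣR = 0.9830 K/W
ΔT = Q·ΣR = 280 × 0.9830 = 275.2 K
Heat flows outward, so T_out = T_in − ΔT = 306 − 275.2 = 30.8 °C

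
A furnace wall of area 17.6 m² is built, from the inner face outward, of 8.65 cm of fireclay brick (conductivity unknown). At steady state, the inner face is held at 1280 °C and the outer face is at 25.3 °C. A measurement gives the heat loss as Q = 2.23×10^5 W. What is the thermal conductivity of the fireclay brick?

ΣR = ΔT/Q = |1280 − 25.3|/2.23×10^5 = 0.005626 K/W
L/(kA) = 0.005626 ⇒ k = 0.0865/(0.005626·17.6) = 0.874 W/m·K

k = 0.874 W/m·K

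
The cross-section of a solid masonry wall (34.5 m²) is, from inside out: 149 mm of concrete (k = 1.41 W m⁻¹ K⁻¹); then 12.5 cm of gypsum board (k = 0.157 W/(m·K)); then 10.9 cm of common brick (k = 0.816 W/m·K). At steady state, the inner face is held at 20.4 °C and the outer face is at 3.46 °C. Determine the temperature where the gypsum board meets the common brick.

Series thermal resistances, inner to outer:
  R_concrete = L/(kA) = 0.149/(1.41·34.5) = 0.003063 K/W
  R_gypsum board = L/(kA) = 0.125/(0.157·34.5) = 0.02308 K/W
  R_common brick = L/(kA) = 0.109/(0.816·34.5) = 0.003872 K/W
ΣR = 0.003063 + 0.02308 + 0.003872 = 0.03002 K/W
Q = ΔT/ΣR = (20.4 °C − 3.46 °C)/0.03002 = 564.3 W
From the inner boundary to the gypsum board/common brick interface, ΣR_partial = 0.02614 K/W.
T_interface = T_in − Q·ΣR_partial = 20.4 °C − (564.3)(0.02614) = 5.65 °C

T = 5.65 °C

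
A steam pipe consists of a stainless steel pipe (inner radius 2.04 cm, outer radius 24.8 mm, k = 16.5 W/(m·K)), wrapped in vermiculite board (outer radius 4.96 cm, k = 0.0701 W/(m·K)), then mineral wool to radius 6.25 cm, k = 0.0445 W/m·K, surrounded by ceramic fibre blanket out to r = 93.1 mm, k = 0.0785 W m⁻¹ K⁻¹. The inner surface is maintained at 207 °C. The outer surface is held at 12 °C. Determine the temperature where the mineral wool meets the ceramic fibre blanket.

Treat each layer as a resistance in series:
  R'_stainless steel = ln(0.0248/0.0204)/(2πk) = 0.1953/(2π·16.5) = 0.001884 m·K/W
  R'_vermiculite board = ln(0.0496/0.0248)/(2πk) = 0.6931/(2π·0.0701) = 1.574 m·K/W
  R'_mineral wool = ln(0.0625/0.0496)/(2πk) = 0.2312/(2π·0.0445) = 0.8268 m·K/W
  R'_ceramic fibre blanket = ln(0.0931/0.0625)/(2πk) = 0.3985/(2π·0.0785) = 0.8080 m·K/W
ΣR = 0.001884 + 1.574 + 0.8268 + 0.8080 = 3.211 m·K/W
Q' = ΔT/ΣR = (207 °C − 12 °C)/3.211 = 60.73 W/m
From the inner boundary to the mineral wool/ceramic fibre blanket interface, ΣR_partial = 2.403 m·K/W.
T_interface = T_in − Q'·ΣR_partial = 207 °C − (60.73)(2.403) = 61.1 °C

T = 61.1 °C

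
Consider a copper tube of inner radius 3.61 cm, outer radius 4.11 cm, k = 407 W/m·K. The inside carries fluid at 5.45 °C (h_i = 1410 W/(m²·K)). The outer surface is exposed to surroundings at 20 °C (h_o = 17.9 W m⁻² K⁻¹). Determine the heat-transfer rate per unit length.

Q' = 66.3 W/m

Treat each layer as a resistance in series:
  R'_conv,in = 1/(2πr h) = 1/(2π·0.0361·1410) = 0.003127 m·K/W
  R'_copper = ln(0.0411/0.0361)/(2πk) = 0.1297/(2π·407) = 5.072×10^-5 m·K/W
  R'_conv,out = 1/(2πr h) = 1/(2π·0.0411·17.9) = 0.2163 m·K/W
ΣR = 0.003127 + 5.072×10^-5 + 0.2163 = 0.2195 m·K/W
Q' = ΔT/ΣR = (5.45 °C − 20 °C)/0.2195 = -66.3 W/m
(Negative Q' ⇒ heat flows inward; heat gain = 66.3 W/m.)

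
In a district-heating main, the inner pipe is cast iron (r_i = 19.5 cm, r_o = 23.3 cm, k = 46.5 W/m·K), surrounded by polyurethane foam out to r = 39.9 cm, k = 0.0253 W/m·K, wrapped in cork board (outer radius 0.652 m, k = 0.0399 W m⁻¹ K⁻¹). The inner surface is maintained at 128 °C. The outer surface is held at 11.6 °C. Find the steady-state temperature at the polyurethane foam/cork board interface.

T = 54.3 °C

Treat each layer as a resistance in series:
  R'_cast iron = ln(0.233/0.195)/(2πk) = 0.1780/(2π·46.5) = 6.094×10^-4 m·K/W
  R'_polyurethane foam = ln(0.399/0.233)/(2πk) = 0.5379/(2π·0.0253) = 3.384 m·K/W
  R'_cork board = ln(0.652/0.399)/(2πk) = 0.4911/(2π·0.0399) = 1.959 m·K/W
ΣR = 6.094×10^-4 + 3.384 + 1.959 = 5.344 m·K/W
Q' = ΔT/ΣR = (128 °C − 11.6 °C)/5.344 = 21.78 W/m
From the inner boundary to the polyurethane foam/cork board interface, ΣR_partial = 3.385 m·K/W.
T_interface = T_in − Q'·ΣR_partial = 128 °C − (21.78)(3.385) = 54.3 °C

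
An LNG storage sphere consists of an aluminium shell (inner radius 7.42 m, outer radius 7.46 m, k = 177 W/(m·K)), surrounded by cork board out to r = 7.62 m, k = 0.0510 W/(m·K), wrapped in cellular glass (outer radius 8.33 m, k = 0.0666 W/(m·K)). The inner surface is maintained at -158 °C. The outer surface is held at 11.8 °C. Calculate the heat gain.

Q = 9560 W

Resistance network (inner→outer):
  R_aluminium = (1/7.42 − 1/7.46)/(4πk) = 7.226×10^-4/(4π·177) = 3.249×10^-7 K/W
  R_cork board = (1/7.46 − 1/7.62)/(4πk) = 0.002815/(4π·0.0510) = 0.004392 K/W
  R_cellular glass = (1/7.62 − 1/8.33)/(4πk) = 0.01119/(4π·0.0666) = 0.01337 K/W
ΣR = 3.249×10^-7 + 0.004392 + 0.01337 = 0.01776 K/W
Q = ΔT/ΣR = (-158 °C − 11.8 °C)/0.01776 = -9560 W
(Negative Q ⇒ heat flows inward; heat gain = 9560 W.)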